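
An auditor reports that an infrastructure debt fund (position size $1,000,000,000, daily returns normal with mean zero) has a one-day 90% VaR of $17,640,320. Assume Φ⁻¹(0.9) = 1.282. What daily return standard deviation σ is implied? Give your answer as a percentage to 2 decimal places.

VaR as a fraction: $17,640,320 / $1,000,000,000 = 1.764%.
σ = VaR / z = 1.764% / 1.282 = 1.376%.

1.38%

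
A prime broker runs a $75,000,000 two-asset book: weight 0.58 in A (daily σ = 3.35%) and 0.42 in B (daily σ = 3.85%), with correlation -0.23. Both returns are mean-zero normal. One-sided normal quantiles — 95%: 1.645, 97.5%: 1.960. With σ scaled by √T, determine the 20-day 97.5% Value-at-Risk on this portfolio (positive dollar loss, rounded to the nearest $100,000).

σ_p = √(0.58²·3.35² + 0.42²·3.85² + 2·-0.23·0.58·0.42·3.35·3.85) = 2.224%.
σ_{20d} = 2.224% × √20 = 9.946%.
VaR = 1.960 × 9.946% = 19.494%; on $75,000,000 that is $14,620,500.

$14,600,000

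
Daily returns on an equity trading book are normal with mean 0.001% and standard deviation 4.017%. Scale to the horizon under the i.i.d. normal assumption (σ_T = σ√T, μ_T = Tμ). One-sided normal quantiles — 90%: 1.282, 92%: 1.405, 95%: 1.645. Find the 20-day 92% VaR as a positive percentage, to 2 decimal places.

25.22%

σ_{20d} = 4.017% × √20 = 17.965%; μ_{20d} = 20 × 0.001% = 0.020%.
VaR = −(0.020%) + 1.405 × 17.965% = 25.221%.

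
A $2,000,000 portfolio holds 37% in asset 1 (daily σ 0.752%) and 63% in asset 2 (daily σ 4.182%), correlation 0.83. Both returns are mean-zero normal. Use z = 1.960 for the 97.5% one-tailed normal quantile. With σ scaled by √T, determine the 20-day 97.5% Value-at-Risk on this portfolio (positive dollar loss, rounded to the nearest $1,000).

$503,000

σ_p = √(0.37²·0.752² + 0.63²·4.182² + 2·0.83·0.37·0.63·0.752·4.182) = 2.870%.
σ_{20d} = 2.870% × √20 = 12.835%.
VaR = 1.960 × 12.835% = 25.157%; on $2,000,000 that is $503,140.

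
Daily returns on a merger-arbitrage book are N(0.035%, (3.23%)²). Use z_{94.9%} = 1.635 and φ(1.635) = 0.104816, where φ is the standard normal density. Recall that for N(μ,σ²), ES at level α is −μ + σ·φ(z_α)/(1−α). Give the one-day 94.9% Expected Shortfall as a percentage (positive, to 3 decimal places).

Tail multiplier: φ(z)/(1−α) = 0.104816 / 0.051 = 2.055.
ES = −(0.035%) + 3.23% × 2.055 = 6.603%.

6.603%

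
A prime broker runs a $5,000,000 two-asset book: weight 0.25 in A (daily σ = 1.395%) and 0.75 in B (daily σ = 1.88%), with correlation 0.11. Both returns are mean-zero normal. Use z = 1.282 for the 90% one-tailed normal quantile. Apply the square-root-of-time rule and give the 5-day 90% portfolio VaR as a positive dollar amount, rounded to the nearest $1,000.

$213,000

σ_p = √(0.25²·1.395² + 0.75²·1.88² + 2·0.11·0.25·0.75·1.395·1.88) = 1.489%.
σ_{5d} = 1.489% × √5 = 3.330%.
VaR = 1.282 × 3.330% = 4.269%; on $5,000,000 that is $213,450.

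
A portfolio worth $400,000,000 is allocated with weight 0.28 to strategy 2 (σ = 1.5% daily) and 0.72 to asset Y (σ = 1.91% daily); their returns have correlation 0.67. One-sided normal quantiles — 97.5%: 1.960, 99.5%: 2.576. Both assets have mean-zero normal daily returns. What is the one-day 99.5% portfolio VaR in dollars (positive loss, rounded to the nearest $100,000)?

$17,400,000

σ_p² = 0.28²·1.5² + 0.72²·1.91² + 2·0.67·0.28·0.72·1.5·1.91 = 2.8415 (%²).
σ_p = √2.8415 = 1.686%.
VaR = 2.576 × 1.686% = 4.343%; on $400,000,000 that is $17,372,000.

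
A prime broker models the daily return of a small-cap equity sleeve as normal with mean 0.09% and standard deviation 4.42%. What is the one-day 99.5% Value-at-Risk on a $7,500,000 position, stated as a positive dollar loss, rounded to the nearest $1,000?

$847,000

At 99.5% one-sided, z = 2.576.
VaR = −μ + z·σ = −(0.09%) + 2.576 × 4.42% = 11.296%.
On $7,500,000: 0.11296 × $7,500,000 = $847,200.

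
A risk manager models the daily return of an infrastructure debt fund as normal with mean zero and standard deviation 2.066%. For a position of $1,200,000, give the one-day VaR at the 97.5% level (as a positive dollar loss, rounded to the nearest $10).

$48,590

At 97.5% one-sided, z = 1.960.
VaR = z·σ = 1.960 × 2.066% = 4.049%.
On $1,200,000: 0.04049 × $1,200,000 = $48,588.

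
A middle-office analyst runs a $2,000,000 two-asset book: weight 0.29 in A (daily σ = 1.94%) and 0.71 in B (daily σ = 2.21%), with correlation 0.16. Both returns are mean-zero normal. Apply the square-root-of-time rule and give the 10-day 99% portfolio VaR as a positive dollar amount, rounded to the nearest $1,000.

$257,000

σ_p = √(0.29²·1.94² + 0.71²·2.21² + 2·0.16·0.29·0.71·1.94·2.21) = 1.750%.
σ_{10d} = 1.750% × √10 = 5.534%.
z(99%) = 2.326.
VaR = 2.326 × 5.534% = 12.872%; on $2,000,000 that is $257,440.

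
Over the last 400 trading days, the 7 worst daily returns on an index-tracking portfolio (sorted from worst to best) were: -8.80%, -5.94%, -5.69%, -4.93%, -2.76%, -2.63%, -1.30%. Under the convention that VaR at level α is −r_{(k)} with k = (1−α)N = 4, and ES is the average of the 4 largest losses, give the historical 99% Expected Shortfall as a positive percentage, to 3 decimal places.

6.340%

The 4 worst returns sum to -25.36%.
ES = −(-25.36%) / 4 = 6.34% ≈ 6.340%.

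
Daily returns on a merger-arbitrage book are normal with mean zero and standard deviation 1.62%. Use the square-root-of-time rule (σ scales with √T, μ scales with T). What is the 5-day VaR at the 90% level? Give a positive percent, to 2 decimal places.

At 90%, z = 1.282.
σ_{5d} = 1.62% × √5 = 3.622%.
VaR = 1.282 × 3.622% = 4.643%.

4.64%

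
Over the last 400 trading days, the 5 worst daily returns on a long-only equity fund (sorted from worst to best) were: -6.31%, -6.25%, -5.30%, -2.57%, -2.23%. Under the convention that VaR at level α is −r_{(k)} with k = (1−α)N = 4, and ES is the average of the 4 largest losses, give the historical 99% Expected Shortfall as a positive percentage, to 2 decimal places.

5.11%

The 4 worst returns sum to -20.43%.
ES = −(-20.43%) / 4 = 5.1075% ≈ 5.11%.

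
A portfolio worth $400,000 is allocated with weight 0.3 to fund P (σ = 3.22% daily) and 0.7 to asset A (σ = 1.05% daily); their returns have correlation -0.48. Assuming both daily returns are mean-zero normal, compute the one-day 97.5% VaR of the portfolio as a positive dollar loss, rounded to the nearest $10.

$6,980

σ_p² = 0.3²·3.22² + 0.7²·1.05² + 2·-0.48·0.3·0.7·3.22·1.05 = 0.7918 (%²).
σ_p = √0.7918 = 0.890%.
At 97.5%, z = 1.960.
VaR = 1.960 × 0.890% = 1.744%; on $400,000 that is $6,976.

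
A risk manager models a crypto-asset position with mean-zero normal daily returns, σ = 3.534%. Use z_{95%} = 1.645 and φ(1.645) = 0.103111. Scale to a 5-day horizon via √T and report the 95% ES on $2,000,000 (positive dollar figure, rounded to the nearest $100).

σ_{5d} = 3.534% × √5 = 7.902%.
ES multiplier = φ(z)/(1−α) = 0.103111/0.05 = 2.062.
ES = 7.902% × 2.062 = 16.294%; on $2,000,000: $325,880.

$325,900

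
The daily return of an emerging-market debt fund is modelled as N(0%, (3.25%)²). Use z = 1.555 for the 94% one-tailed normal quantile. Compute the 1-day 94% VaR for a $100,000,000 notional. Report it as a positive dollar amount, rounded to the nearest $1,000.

VaR = z·σ = 1.555 × 3.25% = 5.054%.
On $100,000,000: 0.05054 × $100,000,000 = $5,054,000.

$5,054,000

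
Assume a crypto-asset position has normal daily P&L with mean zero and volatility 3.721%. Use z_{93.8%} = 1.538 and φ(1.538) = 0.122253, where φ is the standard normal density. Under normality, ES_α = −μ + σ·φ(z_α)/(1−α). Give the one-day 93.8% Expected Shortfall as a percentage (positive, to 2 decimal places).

7.34%

Tail multiplier: φ(z)/(1−α) = 0.122253 / 0.062 = 1.972.
ES = 3.721% × 1.972 = 7.338%.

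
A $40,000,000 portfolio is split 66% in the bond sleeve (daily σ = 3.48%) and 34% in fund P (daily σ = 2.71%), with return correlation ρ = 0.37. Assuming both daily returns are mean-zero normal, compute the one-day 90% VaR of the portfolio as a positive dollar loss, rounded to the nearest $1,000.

$1,422,000

σ_p² = 0.66²·3.48² + 0.34²·2.71² + 2·0.37·0.66·0.34·3.48·2.71 = 7.6903 (%²).
σ_p = √7.6903 = 2.773%.
At 90%, z = 1.282.
VaR = 1.282 × 2.773% = 3.555%; on $40,000,000 that is $1,422,000.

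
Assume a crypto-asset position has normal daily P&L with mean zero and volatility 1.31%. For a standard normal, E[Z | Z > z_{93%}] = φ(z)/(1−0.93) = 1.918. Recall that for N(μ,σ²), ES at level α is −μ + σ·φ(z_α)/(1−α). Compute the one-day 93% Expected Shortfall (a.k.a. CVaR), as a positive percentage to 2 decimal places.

2.51%

ES = 1.31% × 1.918 = 2.513%.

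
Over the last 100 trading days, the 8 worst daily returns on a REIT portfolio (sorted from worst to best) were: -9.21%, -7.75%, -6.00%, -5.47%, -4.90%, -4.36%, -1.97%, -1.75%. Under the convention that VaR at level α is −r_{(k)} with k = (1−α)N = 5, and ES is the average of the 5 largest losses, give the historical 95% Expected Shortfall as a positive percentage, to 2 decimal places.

6.67%

The 5 worst returns sum to -33.33%.
ES = −(-33.33%) / 5 = 6.666% ≈ 6.67%.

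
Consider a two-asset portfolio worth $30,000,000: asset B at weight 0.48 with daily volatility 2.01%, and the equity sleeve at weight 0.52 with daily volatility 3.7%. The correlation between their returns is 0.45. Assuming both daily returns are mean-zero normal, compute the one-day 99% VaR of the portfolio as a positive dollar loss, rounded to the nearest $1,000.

σ_p² = 0.48²·2.01² + 0.52²·3.7² + 2·0.45·0.48·0.52·2.01·3.7 = 6.3033 (%²).
σ_p = √6.3033 = 2.511%.
At 99%, z = 2.326.
VaR = 2.326 × 2.511% = 5.841%; on $30,000,000 that is $1,752,300.

$1,752,000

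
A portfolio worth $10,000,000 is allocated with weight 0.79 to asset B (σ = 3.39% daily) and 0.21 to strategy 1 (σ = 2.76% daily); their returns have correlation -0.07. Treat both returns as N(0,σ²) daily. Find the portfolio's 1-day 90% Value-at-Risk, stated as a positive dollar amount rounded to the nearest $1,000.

σ_p² = 0.79²·3.39² + 0.21²·2.76² + 2·-0.07·0.79·0.21·3.39·2.76 = 7.2908 (%²).
σ_p = √7.2908 = 2.700%.
At 90%, z = 1.282.
VaR = 1.282 × 2.700% = 3.461%; on $10,000,000 that is $346,100.

$346,000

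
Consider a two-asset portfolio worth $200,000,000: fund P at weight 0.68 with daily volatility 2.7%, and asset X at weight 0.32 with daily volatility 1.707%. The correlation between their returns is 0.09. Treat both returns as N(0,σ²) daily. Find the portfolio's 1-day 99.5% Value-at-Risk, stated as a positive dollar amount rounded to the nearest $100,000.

$10,100,000

σ_p² = 0.68²·2.7² + 0.32²·1.707² + 2·0.09·0.68·0.32·2.7·1.707 = 3.8498 (%²).
σ_p = √3.8498 = 1.962%.
At 99.5%, z = 2.576.
VaR = 2.576 × 1.962% = 5.054%; on $200,000,000 that is $10,108,000.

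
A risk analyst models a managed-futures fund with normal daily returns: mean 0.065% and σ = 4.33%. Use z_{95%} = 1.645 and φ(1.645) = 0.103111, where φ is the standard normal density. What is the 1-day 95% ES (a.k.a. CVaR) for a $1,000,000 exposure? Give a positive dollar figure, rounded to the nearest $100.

Tail multiplier: φ(z)/(1−α) = 0.103111 / 0.05 = 2.062.
ES = −(0.065%) + 4.33% × 2.062 = 8.863%.
On $1,000,000: 0.08863 × $1,000,000 = $88,630.

$88,600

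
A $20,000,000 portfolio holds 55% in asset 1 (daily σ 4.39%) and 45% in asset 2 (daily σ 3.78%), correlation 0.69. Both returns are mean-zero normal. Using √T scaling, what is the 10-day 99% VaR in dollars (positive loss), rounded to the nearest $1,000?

σ_p = √(0.55²·4.39² + 0.45²·3.78² + 2·0.69·0.55·0.45·4.39·3.78) = 3.794%.
σ_{10d} = 3.794% × √10 = 11.998%.
z(99%) = 2.326.
VaR = 2.326 × 11.998% = 27.907%; on $20,000,000 that is $5,581,400.

$5,581,000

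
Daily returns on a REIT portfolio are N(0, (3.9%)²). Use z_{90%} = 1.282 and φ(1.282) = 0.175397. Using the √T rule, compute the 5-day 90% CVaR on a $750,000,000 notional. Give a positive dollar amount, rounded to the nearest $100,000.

$114,700,000

σ_{5d} = 3.9% × √5 = 8.721%.
ES multiplier = φ(z)/(1−α) = 0.175397/0.1 = 1.754.
ES = 8.721% × 1.754 = 15.297%; on $750,000,000: $114,727,500.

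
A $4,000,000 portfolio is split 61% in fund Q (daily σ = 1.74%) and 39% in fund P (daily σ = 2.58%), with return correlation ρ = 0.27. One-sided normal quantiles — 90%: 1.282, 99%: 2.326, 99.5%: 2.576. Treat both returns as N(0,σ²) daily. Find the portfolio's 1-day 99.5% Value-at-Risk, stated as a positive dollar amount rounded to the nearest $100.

σ_p² = 0.61²·1.74² + 0.39²·2.58² + 2·0.27·0.61·0.39·1.74·2.58 = 2.7157 (%²).
σ_p = √2.7157 = 1.648%.
VaR = 2.576 × 1.648% = 4.245%; on $4,000,000 that is $169,800.

$169,800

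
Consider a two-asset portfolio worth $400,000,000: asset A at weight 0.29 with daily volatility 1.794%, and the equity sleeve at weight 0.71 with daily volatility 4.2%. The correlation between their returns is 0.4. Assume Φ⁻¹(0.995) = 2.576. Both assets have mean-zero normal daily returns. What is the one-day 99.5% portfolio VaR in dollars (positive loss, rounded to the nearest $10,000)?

$33,240,000

σ_p² = 0.29²·1.794² + 0.71²·4.2² + 2·0.4·0.29·0.71·1.794·4.2 = 10.4041 (%²).
σ_p = √10.4041 = 3.226%.
VaR = 2.576 × 3.226% = 8.310%; on $400,000,000 that is $33,240,000.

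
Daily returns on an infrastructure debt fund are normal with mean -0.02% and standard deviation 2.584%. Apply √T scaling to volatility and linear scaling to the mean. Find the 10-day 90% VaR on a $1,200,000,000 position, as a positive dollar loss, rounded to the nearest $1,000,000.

$128,000,000

At 90%, z = 1.282.
σ_{10d} = 2.584% × √10 = 8.171%; μ_{10d} = 10 × -0.02% = -0.200%.
VaR = −(-0.200%) + 1.282 × 8.171% = 10.675%.
On $1,200,000,000: 0.10675 × $1,200,000,000 = $128,100,000.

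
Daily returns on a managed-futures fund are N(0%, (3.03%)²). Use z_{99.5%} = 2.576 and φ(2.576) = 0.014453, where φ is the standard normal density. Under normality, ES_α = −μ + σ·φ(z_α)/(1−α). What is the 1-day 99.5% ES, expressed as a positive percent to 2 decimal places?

8.76%

Tail multiplier: φ(z)/(1−α) = 0.014453 / 0.005 = 2.891.
ES = 3.03% × 2.891 = 8.760%.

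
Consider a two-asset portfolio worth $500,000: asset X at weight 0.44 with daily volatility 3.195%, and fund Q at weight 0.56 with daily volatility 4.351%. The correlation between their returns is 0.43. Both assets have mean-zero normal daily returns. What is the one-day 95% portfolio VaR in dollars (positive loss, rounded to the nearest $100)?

$27,100

σ_p² = 0.44²·3.195² + 0.56²·4.351² + 2·0.43·0.44·0.56·3.195·4.351 = 10.8589 (%²).
σ_p = √10.8589 = 3.295%.
At 95%, z = 1.645.
VaR = 1.645 × 3.295% = 5.420%; on $500,000 that is $27,100.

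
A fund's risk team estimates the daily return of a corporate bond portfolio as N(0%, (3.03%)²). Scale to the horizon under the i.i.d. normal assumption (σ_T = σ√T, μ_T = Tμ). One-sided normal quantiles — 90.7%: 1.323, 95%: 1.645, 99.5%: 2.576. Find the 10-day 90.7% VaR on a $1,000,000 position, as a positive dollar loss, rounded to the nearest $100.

$126,800

σ_{10d} = 3.03% × √10 = 9.582%.
VaR = 1.323 × 9.582% = 12.677%.
On $1,000,000: 0.12677 × $1,000,000 = $126,770.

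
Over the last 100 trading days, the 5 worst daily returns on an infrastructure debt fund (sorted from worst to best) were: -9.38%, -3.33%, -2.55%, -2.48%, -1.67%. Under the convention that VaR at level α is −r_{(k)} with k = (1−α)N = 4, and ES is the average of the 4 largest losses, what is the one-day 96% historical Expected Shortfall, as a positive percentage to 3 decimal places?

The 4 worst returns sum to -17.74%.
ES = −(-17.74%) / 4 = 4.435%.

4.435%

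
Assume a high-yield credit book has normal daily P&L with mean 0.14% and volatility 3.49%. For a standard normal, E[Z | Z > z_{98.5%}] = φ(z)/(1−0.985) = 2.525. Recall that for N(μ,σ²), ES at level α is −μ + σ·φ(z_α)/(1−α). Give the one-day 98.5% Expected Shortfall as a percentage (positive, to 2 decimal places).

ES = −(0.14%) + 3.49% × 2.525 = 8.672%.

8.67%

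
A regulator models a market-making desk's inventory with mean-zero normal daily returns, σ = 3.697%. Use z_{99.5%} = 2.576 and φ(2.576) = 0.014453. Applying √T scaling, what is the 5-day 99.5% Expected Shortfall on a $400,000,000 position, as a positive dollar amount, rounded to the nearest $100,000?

$95,600,000

σ_{5d} = 3.697% × √5 = 8.267%.
ES multiplier = φ(z)/(1−α) = 0.014453/0.005 = 2.891.
ES = 8.267% × 2.891 = 23.900%; on $400,000,000: $95,600,000.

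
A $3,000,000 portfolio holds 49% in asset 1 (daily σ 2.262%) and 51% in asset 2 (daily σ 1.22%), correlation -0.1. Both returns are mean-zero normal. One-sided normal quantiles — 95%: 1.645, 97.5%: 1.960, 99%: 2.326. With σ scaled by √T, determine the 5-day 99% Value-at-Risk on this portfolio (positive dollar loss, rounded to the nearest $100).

$189,700

σ_p = √(0.49²·2.262² + 0.51²·1.22² + 2·-0.1·0.49·0.51·2.262·1.22) = 1.216%.
σ_{5d} = 1.216% × √5 = 2.719%.
VaR = 2.326 × 2.719% = 6.324%; on $3,000,000 that is $189,720.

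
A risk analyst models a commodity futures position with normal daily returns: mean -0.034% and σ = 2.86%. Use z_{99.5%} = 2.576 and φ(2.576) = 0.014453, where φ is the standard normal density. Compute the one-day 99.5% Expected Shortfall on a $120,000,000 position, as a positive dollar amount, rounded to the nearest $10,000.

Tail multiplier: φ(z)/(1−α) = 0.014453 / 0.005 = 2.891.
ES = −(-0.034%) + 2.86% × 2.891 = 8.302%.
On $120,000,000: 0.08302 × $120,000,000 = $9,962,400.

$9,960,000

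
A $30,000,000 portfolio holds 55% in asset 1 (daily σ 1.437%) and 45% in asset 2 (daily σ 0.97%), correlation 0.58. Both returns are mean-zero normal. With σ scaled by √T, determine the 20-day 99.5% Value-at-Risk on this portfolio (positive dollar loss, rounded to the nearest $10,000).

$3,810,000

σ_p = √(0.55²·1.437² + 0.45²·0.97² + 2·0.58·0.55·0.45·1.437·0.97) = 1.102%.
σ_{20d} = 1.102% × √20 = 4.928%.
z(99.5%) = 2.576.
VaR = 2.576 × 4.928% = 12.695%; on $30,000,000 that is $3,808,500.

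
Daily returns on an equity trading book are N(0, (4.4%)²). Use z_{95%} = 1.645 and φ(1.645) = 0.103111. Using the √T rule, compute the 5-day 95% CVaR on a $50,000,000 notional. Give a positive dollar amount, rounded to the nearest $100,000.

$10,100,000

σ_{5d} = 4.4% × √5 = 9.839%.
ES multiplier = φ(z)/(1−α) = 0.103111/0.05 = 2.062.
ES = 9.839% × 2.062 = 20.288%; on $50,000,000: $10,144,000.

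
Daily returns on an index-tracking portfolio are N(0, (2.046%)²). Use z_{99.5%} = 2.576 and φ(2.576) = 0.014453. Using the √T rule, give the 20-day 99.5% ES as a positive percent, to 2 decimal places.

σ_{20d} = 2.046% × √20 = 9.150%.
ES multiplier = φ(z)/(1−α) = 0.014453/0.005 = 2.891.
ES = 9.150% × 2.891 = 26.453%.

26.45%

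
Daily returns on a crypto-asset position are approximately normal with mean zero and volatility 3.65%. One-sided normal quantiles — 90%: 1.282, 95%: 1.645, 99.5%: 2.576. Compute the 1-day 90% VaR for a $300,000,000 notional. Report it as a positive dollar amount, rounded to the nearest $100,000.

$14,000,000

VaR = z·σ = 1.282 × 3.65% = 4.679%.
On $300,000,000: 0.04679 × $300,000,000 = $14,037,000.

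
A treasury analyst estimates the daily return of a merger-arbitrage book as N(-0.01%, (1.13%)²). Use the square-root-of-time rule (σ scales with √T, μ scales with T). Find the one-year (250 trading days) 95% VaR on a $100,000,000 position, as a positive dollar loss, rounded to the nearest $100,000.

$31,900,000

At 95%, z = 1.645.
σ_{250d} = 1.13% × √250 = 17.867%; μ_{250d} = 250 × -0.01% = -2.500%.
VaR = −(-2.500%) + 1.645 × 17.867% = 31.891%.
On $100,000,000: 0.31891 × $100,000,000 = $31,891,000.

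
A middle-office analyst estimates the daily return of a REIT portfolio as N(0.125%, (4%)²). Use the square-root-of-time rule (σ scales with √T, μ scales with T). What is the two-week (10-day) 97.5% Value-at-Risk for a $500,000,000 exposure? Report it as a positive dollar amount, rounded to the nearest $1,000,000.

At 97.5%, z = 1.960.
σ_{10d} = 4% × √10 = 12.649%; μ_{10d} = 10 × 0.125% = 1.250%.
VaR = −(1.250%) + 1.960 × 12.649% = 23.542%.
On $500,000,000: 0.23542 × $500,000,000 = $117,710,000.

$118,000,000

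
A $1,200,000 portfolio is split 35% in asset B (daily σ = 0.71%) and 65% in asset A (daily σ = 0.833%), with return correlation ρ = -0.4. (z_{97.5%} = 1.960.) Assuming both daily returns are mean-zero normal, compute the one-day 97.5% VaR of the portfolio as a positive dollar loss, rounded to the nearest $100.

σ_p² = 0.35²·0.71² + 0.65²·0.833² + 2·-0.4·0.35·0.65·0.71·0.833 = 0.2473 (%²).
σ_p = √0.2473 = 0.497%.
VaR = 1.960 × 0.497% = 0.974%; on $1,200,000 that is $11,688.

$11,700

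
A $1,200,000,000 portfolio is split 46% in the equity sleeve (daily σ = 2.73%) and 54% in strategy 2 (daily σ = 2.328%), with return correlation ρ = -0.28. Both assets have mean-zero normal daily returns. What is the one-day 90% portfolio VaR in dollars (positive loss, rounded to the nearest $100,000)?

σ_p² = 0.46²·2.73² + 0.54²·2.328² + 2·-0.28·0.46·0.54·2.73·2.328 = 2.2733 (%²).
σ_p = √2.2733 = 1.508%.
At 90%, z = 1.282.
VaR = 1.282 × 1.508% = 1.933%; on $1,200,000,000 that is $23,196,000.

$23,200,000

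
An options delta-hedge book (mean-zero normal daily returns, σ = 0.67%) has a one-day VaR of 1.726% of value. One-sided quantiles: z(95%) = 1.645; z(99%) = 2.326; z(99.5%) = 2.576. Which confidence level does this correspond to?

99.5%

Implied z = VaR/σ = 1.726 / 0.67 = 2.576.
This matches z(99.5%) = 2.576.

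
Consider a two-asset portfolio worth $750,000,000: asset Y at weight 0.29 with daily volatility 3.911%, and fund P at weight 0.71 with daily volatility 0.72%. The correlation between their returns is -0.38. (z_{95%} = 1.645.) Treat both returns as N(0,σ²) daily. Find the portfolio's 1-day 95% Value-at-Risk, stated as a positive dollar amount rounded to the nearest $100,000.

$13,000,000

σ_p² = 0.29²·3.911² + 0.71²·0.72² + 2·-0.38·0.29·0.71·3.911·0.72 = 1.1071 (%²).
σ_p = √1.1071 = 1.052%.
VaR = 1.645 × 1.052% = 1.731%; on $750,000,000 that is $12,982,500.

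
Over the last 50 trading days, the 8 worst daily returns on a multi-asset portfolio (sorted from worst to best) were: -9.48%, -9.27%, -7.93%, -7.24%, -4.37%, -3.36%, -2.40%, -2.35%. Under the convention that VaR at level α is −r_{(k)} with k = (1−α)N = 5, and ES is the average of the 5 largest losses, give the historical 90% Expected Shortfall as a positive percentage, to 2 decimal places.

The 5 worst returns sum to -38.29%.
ES = −(-38.29%) / 5 = 7.658% ≈ 7.66%.

7.66%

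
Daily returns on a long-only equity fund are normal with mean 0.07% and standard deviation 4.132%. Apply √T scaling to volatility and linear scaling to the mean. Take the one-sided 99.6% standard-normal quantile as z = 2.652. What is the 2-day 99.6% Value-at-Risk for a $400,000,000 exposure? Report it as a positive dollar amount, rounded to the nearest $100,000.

$61,400,000

σ_{2d} = 4.132% × √2 = 5.844%; μ_{2d} = 2 × 0.07% = 0.140%.
VaR = −(0.140%) + 2.652 × 5.844% = 15.358%.
On $400,000,000: 0.15358 × $400,000,000 = $61,432,000.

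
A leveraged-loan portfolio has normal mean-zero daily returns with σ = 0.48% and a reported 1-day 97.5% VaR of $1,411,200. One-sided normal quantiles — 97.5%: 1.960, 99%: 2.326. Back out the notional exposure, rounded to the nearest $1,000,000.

$150,000,000

VaR as a fraction of value: z·σ = 1.960 × 0.48% = 0.9408%.
Position = $1,411,200 / 0.009408 = $150,000,000.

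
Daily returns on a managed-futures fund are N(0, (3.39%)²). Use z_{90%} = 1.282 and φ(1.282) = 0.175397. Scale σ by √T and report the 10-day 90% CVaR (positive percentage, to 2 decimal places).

18.80%

σ_{10d} = 3.39% × √10 = 10.720%.
ES multiplier = φ(z)/(1−α) = 0.175397/0.1 = 1.754.
ES = 10.720% × 1.754 = 18.803%.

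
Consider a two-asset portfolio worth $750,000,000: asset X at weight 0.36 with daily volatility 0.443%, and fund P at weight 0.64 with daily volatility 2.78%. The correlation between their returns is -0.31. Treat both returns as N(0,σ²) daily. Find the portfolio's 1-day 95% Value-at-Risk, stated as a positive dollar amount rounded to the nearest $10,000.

$21,420,000

σ_p² = 0.36²·0.443² + 0.64²·2.78² + 2·-0.31·0.36·0.64·0.443·2.78 = 3.0151 (%²).
σ_p = √3.0151 = 1.736%.
At 95%, z = 1.645.
VaR = 1.645 × 1.736% = 2.856%; on $750,000,000 that is $21,420,000.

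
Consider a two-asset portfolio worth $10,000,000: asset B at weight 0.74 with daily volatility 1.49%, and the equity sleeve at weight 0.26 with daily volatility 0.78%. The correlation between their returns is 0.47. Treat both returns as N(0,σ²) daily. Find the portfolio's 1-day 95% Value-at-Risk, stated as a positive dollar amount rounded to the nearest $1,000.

$199,000

σ_p² = 0.74²·1.49² + 0.26²·0.78² + 2·0.47·0.74·0.26·1.49·0.78 = 1.4670 (%²).
σ_p = √1.4670 = 1.211%.
At 95%, z = 1.645.
VaR = 1.645 × 1.211% = 1.992%; on $10,000,000 that is $199,200.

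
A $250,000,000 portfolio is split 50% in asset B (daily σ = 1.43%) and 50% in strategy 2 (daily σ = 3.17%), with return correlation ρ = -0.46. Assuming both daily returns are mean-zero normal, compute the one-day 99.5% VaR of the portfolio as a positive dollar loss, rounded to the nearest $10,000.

$9,060,000

σ_p² = 0.5²·1.43² + 0.5²·3.17² + 2·-0.46·0.5·0.5·1.43·3.17 = 1.9808 (%²).
σ_p = √1.9808 = 1.407%.
At 99.5%, z = 2.576.
VaR = 2.576 × 1.407% = 3.624%; on $250,000,000 that is $9,060,000.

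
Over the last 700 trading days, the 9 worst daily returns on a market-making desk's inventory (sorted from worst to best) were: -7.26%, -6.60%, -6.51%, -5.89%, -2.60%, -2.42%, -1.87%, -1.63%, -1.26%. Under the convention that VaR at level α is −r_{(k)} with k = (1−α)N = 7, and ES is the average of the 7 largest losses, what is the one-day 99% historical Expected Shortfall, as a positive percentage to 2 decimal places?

The 7 worst returns sum to -33.15%.
ES = −(-33.15%) / 7 = 4.7357…% ≈ 4.74%.

4.74%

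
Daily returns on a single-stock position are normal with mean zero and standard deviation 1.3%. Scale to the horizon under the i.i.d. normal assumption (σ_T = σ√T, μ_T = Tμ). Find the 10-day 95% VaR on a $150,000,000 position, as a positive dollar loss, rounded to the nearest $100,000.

At 95%, z = 1.645.
σ_{10d} = 1.3% × √10 = 4.111%.
VaR = 1.645 × 4.111% = 6.763%.
On $150,000,000: 0.06763 × $150,000,000 = $10,144,500.

$10,100,000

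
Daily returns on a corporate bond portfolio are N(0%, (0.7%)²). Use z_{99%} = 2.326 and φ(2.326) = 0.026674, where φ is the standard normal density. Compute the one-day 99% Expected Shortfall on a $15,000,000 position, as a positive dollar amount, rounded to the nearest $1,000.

Tail multiplier: φ(z)/(1−α) = 0.026674 / 0.01 = 2.667.
ES = 0.7% × 2.667 = 1.867%.
On $15,000,000: 0.01867 × $15,000,000 = $280,050.

$280,000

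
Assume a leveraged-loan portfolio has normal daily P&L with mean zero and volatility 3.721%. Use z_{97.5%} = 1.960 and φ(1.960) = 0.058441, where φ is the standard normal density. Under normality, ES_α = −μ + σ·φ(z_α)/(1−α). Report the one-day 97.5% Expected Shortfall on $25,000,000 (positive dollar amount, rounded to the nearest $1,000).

Tail multiplier: φ(z)/(1−α) = 0.058441 / 0.025 = 2.338.
ES = 3.721% × 2.338 = 8.700%.
On $25,000,000: 0.08700 × $25,000,000 = $2,175,000.

$2,175,000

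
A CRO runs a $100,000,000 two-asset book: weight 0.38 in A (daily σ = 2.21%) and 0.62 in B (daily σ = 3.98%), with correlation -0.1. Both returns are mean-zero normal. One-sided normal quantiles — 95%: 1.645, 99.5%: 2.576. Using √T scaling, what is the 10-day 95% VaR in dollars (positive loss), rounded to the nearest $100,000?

σ_p = √(0.38²·2.21² + 0.62²·3.98² + 2·-0.1·0.38·0.62·2.21·3.98) = 2.526%.
σ_{10d} = 2.526% × √10 = 7.988%.
VaR = 1.645 × 7.988% = 13.140%; on $100,000,000 that is $13,140,000.

$13,100,000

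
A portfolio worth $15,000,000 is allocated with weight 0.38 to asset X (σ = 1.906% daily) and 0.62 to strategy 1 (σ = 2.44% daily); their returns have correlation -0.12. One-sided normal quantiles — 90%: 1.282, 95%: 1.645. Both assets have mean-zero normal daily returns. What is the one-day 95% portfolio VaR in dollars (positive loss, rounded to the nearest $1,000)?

$394,000

σ_p² = 0.38²·1.906² + 0.62²·2.44² + 2·-0.12·0.38·0.62·1.906·2.44 = 2.5502 (%²).
σ_p = √2.5502 = 1.597%.
VaR = 1.645 × 1.597% = 2.627%; on $15,000,000 that is $394,050.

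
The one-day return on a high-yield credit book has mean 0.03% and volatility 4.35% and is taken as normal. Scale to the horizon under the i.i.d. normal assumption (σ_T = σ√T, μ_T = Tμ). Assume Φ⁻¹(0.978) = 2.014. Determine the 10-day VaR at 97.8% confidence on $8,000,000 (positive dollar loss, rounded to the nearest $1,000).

$2,192,000

σ_{10d} = 4.35% × √10 = 13.756%; μ_{10d} = 10 × 0.03% = 0.300%.
VaR = −(0.300%) + 2.014 × 13.756% = 27.405%.
On $8,000,000: 0.27405 × $8,000,000 = $2,192,400.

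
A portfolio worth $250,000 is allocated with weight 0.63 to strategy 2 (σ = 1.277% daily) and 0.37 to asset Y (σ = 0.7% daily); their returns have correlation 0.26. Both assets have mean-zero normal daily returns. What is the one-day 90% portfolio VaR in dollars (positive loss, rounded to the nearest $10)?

σ_p² = 0.63²·1.277² + 0.37²·0.7² + 2·0.26·0.63·0.37·1.277·0.7 = 0.8227 (%²).
σ_p = √0.8227 = 0.907%.
At 90%, z = 1.282.
VaR = 1.282 × 0.907% = 1.163%; on $250,000 that is $2,908.

$2,910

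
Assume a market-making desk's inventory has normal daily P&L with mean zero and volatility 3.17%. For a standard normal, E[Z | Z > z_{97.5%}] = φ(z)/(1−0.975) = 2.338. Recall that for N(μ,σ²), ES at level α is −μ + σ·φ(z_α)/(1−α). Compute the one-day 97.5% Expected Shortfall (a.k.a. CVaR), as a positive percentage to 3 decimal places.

ES = 3.17% × 2.338 = 7.411%.

7.411%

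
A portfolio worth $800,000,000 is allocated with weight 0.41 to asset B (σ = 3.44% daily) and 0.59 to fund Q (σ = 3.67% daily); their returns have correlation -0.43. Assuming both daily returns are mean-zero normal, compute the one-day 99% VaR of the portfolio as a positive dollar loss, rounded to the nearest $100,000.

σ_p² = 0.41²·3.44² + 0.59²·3.67² + 2·-0.43·0.41·0.59·3.44·3.67 = 4.0514 (%²).
σ_p = √4.0514 = 2.013%.
At 99%, z = 2.326.
VaR = 2.326 × 2.013% = 4.682%; on $800,000,000 that is $37,456,000.

$37,500,000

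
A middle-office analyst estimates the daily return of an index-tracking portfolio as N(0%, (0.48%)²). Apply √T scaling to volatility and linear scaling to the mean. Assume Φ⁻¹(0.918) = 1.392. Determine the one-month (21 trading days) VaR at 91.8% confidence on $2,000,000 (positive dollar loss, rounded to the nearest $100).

$61,200

σ_{21d} = 0.48% × √21 = 2.200%.
VaR = 1.392 × 2.200% = 3.062%.
On $2,000,000: 0.03062 × $2,000,000 = $61,240.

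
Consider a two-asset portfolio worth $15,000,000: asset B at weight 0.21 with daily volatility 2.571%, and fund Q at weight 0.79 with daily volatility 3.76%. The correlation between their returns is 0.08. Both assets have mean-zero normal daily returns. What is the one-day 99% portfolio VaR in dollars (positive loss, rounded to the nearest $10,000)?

$1,070,000

σ_p² = 0.21²·2.571² + 0.79²·3.76² + 2·0.08·0.21·0.79·2.571·3.76 = 9.3714 (%²).
σ_p = √9.3714 = 3.061%.
At 99%, z = 2.326.
VaR = 2.326 × 3.061% = 7.120%; on $15,000,000 that is $1,068,000.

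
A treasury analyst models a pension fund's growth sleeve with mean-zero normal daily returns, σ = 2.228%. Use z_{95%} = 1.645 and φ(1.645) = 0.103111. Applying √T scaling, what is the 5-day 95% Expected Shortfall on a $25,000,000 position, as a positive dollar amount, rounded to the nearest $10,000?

$2,570,000

σ_{5d} = 2.228% × √5 = 4.982%.
ES multiplier = φ(z)/(1−α) = 0.103111/0.05 = 2.062.
ES = 4.982% × 2.062 = 10.273%; on $25,000,000: $2,568,250.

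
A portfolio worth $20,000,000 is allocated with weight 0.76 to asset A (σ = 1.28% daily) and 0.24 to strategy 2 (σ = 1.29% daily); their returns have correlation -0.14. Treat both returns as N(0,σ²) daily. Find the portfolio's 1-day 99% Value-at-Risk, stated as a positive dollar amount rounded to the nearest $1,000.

σ_p² = 0.76²·1.28² + 0.24²·1.29² + 2·-0.14·0.76·0.24·1.28·1.29 = 0.9579 (%²).
σ_p = √0.9579 = 0.979%.
At 99%, z = 2.326.
VaR = 2.326 × 0.979% = 2.277%; on $20,000,000 that is $455,400.

$455,000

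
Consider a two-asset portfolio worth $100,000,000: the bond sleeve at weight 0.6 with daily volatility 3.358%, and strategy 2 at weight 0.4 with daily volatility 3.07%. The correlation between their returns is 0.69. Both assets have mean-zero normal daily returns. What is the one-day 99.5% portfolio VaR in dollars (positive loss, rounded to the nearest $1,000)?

σ_p² = 0.6²·3.358² + 0.4²·3.07² + 2·0.69·0.6·0.4·3.358·3.07 = 8.9818 (%²).
σ_p = √8.9818 = 2.997%.
At 99.5%, z = 2.576.
VaR = 2.576 × 2.997% = 7.720%; on $100,000,000 that is $7,720,000.

$7,720,000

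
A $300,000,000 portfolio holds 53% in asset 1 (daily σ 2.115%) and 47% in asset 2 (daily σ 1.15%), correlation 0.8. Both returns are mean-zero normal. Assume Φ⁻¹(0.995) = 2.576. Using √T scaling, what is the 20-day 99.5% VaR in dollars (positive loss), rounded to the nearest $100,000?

σ_p = √(0.53²·2.115² + 0.47²·1.15² + 2·0.8·0.53·0.47·2.115·1.15) = 1.587%.
σ_{20d} = 1.587% × √20 = 7.097%.
VaR = 2.576 × 7.097% = 18.282%; on $300,000,000 that is $54,846,000.

$54,800,000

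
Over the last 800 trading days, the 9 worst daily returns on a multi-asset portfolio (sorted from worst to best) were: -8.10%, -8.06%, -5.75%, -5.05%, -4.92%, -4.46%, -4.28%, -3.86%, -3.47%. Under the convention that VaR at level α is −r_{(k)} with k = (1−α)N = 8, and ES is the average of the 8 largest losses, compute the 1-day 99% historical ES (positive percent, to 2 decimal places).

The 8 worst returns sum to -44.48%.
ES = −(-44.48%) / 8 = 5.56%.

5.56%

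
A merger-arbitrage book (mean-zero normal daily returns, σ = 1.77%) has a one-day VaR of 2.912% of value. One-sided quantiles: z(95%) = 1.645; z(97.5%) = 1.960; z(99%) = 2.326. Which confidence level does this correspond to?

95%

Implied z = VaR/σ = 2.912 / 1.77 = 1.645.
This matches z(95%) = 1.645.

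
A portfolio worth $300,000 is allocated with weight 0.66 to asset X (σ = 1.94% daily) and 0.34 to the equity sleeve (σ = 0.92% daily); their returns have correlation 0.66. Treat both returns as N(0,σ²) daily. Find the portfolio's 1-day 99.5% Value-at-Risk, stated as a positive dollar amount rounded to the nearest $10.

σ_p² = 0.66²·1.94² + 0.34²·0.92² + 2·0.66·0.66·0.34·1.94·0.92 = 2.2659 (%²).
σ_p = √2.2659 = 1.505%.
At 99.5%, z = 2.576.
VaR = 2.576 × 1.505% = 3.877%; on $300,000 that is $11,631.

$11,630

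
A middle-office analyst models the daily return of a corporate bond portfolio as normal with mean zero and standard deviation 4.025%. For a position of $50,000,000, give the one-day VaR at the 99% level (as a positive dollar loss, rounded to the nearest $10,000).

At 99% one-sided, z = 2.326.
VaR = z·σ = 2.326 × 4.025% = 9.362%.
On $50,000,000: 0.09362 × $50,000,000 = $4,681,000.

$4,680,000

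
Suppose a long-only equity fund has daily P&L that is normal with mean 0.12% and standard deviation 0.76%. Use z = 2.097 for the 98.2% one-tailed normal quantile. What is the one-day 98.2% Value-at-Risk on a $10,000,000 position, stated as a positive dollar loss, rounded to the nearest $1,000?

VaR = −μ + z·σ = −(0.12%) + 2.097 × 0.76% = 1.474%.
On $10,000,000: 0.01474 × $10,000,000 = $147,400.

$147,000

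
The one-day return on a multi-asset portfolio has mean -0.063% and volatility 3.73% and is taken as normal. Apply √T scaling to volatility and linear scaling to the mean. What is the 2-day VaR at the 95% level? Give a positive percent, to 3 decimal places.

At 95%, z = 1.645.
σ_{2d} = 3.73% × √2 = 5.275%; μ_{2d} = 2 × -0.063% = -0.126%.
VaR = −(-0.126%) + 1.645 × 5.275% = 8.803%.

8.803%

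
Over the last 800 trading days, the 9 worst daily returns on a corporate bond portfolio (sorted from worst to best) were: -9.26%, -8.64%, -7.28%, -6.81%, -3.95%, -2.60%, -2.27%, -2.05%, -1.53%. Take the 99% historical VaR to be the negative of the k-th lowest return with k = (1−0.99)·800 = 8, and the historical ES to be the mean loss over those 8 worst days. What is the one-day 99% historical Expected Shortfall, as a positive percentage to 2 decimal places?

The 8 worst returns sum to -42.86%.
ES = −(-42.86%) / 8 = 5.3575% ≈ 5.36%.

5.36%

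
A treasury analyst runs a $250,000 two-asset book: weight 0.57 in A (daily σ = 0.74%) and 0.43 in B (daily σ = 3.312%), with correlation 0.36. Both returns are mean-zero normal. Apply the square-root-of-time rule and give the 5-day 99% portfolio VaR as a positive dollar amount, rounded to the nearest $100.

$21,100

σ_p = √(0.57²·0.74² + 0.43²·3.312² + 2·0.36·0.57·0.43·0.74·3.312) = 1.624%.
σ_{5d} = 1.624% × √5 = 3.631%.
z(99%) = 2.326.
VaR = 2.326 × 3.631% = 8.446%; on $250,000 that is $21,115.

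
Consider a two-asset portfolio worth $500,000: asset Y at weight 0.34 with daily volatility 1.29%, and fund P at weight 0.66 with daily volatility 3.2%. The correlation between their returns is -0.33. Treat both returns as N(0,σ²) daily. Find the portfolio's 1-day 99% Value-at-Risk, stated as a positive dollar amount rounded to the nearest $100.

$23,400

σ_p² = 0.34²·1.29² + 0.66²·3.2² + 2·-0.33·0.34·0.66·1.29·3.2 = 4.0415 (%²).
σ_p = √4.0415 = 2.010%.
At 99%, z = 2.326.
VaR = 2.326 × 2.010% = 4.675%; on $500,000 that is $23,375.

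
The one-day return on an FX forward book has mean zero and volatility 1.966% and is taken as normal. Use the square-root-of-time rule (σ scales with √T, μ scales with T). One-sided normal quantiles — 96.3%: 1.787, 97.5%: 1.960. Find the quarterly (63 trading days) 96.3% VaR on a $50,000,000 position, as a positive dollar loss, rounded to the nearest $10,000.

$13,940,000

σ_{63d} = 1.966% × √63 = 15.605%.
VaR = 1.787 × 15.605% = 27.886%.
On $50,000,000: 0.27886 × $50,000,000 = $13,943,000.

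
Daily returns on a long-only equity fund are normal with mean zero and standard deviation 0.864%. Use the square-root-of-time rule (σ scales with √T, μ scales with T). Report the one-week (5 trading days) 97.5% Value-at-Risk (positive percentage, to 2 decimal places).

3.79%

At 97.5%, z = 1.960.
σ_{5d} = 0.864% × √5 = 1.932%.
VaR = 1.960 × 1.932% = 3.787%.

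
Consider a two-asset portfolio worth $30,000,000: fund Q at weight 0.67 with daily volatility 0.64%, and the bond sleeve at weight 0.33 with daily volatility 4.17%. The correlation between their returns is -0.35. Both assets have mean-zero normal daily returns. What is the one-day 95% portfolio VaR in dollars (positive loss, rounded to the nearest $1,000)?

σ_p² = 0.67²·0.64² + 0.33²·4.17² + 2·-0.35·0.67·0.33·0.64·4.17 = 1.6645 (%²).
σ_p = √1.6645 = 1.290%.
At 95%, z = 1.645.
VaR = 1.645 × 1.290% = 2.122%; on $30,000,000 that is $636,600.

$637,000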